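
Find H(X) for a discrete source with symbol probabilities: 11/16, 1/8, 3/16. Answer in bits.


H = -sum(p_i * log2(p_i)). Terms: -(11/16)*log2(11/16) = 0.371641; -(1/8)*log2(1/8) = 0.375000; -(3/16)*log2(3/16) = 0.452820. H = 0.371641 + 0.375000 + 0.452820 = 1.1995

1.1995 bits


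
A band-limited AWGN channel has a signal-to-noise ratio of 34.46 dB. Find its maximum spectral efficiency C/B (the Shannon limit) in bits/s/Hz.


SNR_linear = 10^(34.46/10) = 2792.5438; C/B = log2(1 + SNR_linear) = log2(1 + 2792.5438) = 11.4479

11.4479 bits/s/Hz


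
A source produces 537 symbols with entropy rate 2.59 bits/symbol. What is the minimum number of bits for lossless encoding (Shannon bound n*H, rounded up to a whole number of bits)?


Minimum bits >= n * H = 537 * 2.59 = 1390.83, rounded up to a whole number of bits = 1391

1391 bits


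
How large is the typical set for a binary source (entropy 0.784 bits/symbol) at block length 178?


log2|A_typical| = nH = 178 * 0.784 = 139.552, so |A_typical| ~ 2^139.552 = 1.022e+42

1.022e+42


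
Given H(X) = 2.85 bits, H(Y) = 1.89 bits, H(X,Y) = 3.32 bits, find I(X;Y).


I(X;Y) = H(X) + H(Y) - H(X,Y) = 2.85 + 1.89 - 3.32 = 1.42

1.42 bits


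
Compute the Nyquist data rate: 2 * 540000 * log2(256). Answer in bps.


Rate = 2 * B * log2(M) = 2 * 540000 * 8.0 = 8640000.0

8640000.0 bps


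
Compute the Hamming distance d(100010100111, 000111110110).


Count differing positions: ^ . . ^ . ^ . ^ . . . ^ = 5 differences

5


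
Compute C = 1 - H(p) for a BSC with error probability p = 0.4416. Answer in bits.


H(p) = -p*log2(p) - (1-p)*log2(1-p) = -0.4416*log2(0.4416) - 0.5584*log2(0.5584) = 0.520729 + 0.469407 = 0.9901. C = 1 - H(p) = 1 - 0.9901 = 0.0099

0.0099 bits


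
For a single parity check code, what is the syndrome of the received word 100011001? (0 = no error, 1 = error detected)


Syndrome = XOR of all bits = 1 XOR 0 XOR 0 XOR 0 XOR 1 XOR 1 XOR 0 XOR 0 XOR 1 = 0

0


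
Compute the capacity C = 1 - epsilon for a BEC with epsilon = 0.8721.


C = 1 - epsilon = 1 - 0.8721 = 0.1279

0.1279 bits


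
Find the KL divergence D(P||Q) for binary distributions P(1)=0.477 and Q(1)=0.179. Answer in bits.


KL = p*log2(p/q) + (1-p)*log2((1-p)/(1-q)) = 0.477*log2(0.477/0.179) + 0.523*log2(0.523/0.821) = 0.3342

0.3342 bits


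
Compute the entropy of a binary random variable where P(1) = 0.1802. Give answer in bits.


H = -p*log2(p) - (1-p)*log2(1-p). -0.1802*log2(0.1802) = 0.445514; -0.8198*log2(0.8198) = 0.235001. H = 0.445514 + 0.235001 = 0.6805

0.6805 bits


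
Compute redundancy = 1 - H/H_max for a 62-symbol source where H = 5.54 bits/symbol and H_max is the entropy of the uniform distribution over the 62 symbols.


H_max = log2(K) = log2(62) = 5.9542 bits/symbol. Redundancy = 1 - H/H_max = 1 - 5.54/5.9542 = 1 - 0.9304 = 0.0696

0.0696


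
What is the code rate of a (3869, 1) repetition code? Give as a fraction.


Rate = k/n = 1/3869

1/3869


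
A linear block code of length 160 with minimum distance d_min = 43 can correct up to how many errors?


Correction capability = floor((d-1)/2) = floor((43-1)/2) = 21

21 errors


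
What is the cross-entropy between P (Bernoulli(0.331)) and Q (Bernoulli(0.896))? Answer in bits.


H(P,Q) = -p*log2(q) - (1-p)*log2(1-q). -0.331*log2(0.896) = 0.052440; -0.669*log2(0.104) = 2.184516. H(P,Q) = 0.052440 + 2.184516 = 2.237

2.237 bits


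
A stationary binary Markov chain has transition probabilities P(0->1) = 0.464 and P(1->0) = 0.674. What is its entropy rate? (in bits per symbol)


Stationary distribution: pi_0 = p10/(p01+p10) = 0.5923, pi_1 = 0.4077. Entropy rate H' = pi_0*H(p01) + pi_1*H(p10) = 0.5923*0.9963 + 0.4077*0.9108 = 0.9614

0.9614 bits/symbol


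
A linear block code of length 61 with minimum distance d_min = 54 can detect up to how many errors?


Detection capability = d_min - 1 = 54 - 1 = 53

53 errors


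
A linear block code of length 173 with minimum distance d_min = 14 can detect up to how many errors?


Detection capability = d_min - 1 = 14 - 1 = 13

13 errors


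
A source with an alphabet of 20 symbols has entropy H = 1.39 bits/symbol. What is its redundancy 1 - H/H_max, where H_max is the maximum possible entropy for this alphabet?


H_max = log2(K) = log2(20) = 4.3219 bits/symbol. Redundancy = 1 - H/H_max = 1 - 1.39/4.3219 = 1 - 0.3216 = 0.6784

0.6784


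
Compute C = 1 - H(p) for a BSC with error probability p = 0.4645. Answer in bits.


H(p) = -p*log2(p) - (1-p)*log2(1-p) = -0.4645*log2(0.4645) - 0.5355*log2(0.5355) = 0.513853 + 0.482508 = 0.9964. C = 1 - H(p) = 1 - 0.9964 = 0.0036

0.0036 bits


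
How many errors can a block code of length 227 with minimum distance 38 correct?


Correction capability = floor((d-1)/2) = floor((38-1)/2) = 18

18 errors


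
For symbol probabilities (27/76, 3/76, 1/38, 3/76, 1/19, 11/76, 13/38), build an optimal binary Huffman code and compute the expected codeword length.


Huffman construction (repeatedly merge the two least-probable nodes; each merge adds 1 bit to every symbol beneath it): 1/38 + 3/76 = 5/76; 3/76 + 1/19 = 7/76; 5/76 + 7/76 = 3/19; 11/76 + 3/19 = 23/76; 23/76 + 13/38 = 49/76; 27/76 + 49/76 = 1. Resulting codeword lengths (in the order the probabilities were given): (1, 5, 5, 5, 5, 3, 2). L_avg = sum(p_i * l_i) = 27/76*1 + 3/76*5 + 1/38*5 + 3/76*5 + 1/19*5 + 11/76*3 + 13/38*2 = 43/19 = 2.2632

2.2632 bits


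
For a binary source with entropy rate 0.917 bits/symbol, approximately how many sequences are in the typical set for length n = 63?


log2|A_typical| = nH = 63 * 0.917 = 57.771, so |A_typical| ~ 2^57.771 = 2.459e+17

2.459e+17


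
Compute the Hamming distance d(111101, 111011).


Count differing positions: . . . ^ ^ . = 2 differences

2


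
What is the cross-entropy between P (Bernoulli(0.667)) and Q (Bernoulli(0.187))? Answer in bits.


H(P,Q) = -p*log2(q) - (1-p)*log2(1-q). -0.667*log2(0.187) = 1.613400; -0.333*log2(0.813) = 0.099458. H(P,Q) = 1.613400 + 0.099458 = 1.7129

1.7129 bits


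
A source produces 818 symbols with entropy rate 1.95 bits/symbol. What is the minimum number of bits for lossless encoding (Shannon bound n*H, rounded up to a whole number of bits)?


Minimum bits >= n * H = 818 * 1.95 = 1595.1, rounded up to a whole number of bits = 1596

1596 bits


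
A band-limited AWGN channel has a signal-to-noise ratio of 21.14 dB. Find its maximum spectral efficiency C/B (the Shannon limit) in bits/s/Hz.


SNR_linear = 10^(21.14/10) = 130.017; C/B = log2(1 + SNR_linear) = log2(1 + 130.017) = 7.0336

7.0336 bits/s/Hz


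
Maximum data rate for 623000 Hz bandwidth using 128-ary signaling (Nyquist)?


Rate = 2 * B * log2(M) = 2 * 623000 * 7.0 = 8722000.0

8722000.0 bps


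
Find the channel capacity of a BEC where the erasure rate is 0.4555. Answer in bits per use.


C = 1 - epsilon = 1 - 0.4555 = 0.5445

0.5445 bits


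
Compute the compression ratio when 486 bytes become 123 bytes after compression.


Ratio = original / compressed = 486 / 123 = 3.9512

3.9512


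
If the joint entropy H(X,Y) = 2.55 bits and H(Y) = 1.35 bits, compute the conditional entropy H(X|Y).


H(X|Y) = H(X,Y) - H(Y) = 2.55 - 1.35 = 1.2

1.2 bits


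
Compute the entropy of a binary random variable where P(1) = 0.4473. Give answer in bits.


H = -p*log2(p) - (1-p)*log2(1-p). -0.4473*log2(0.4473) = 0.519175; -0.5527*log2(0.5527) = 0.472797. H = 0.519175 + 0.472797 = 0.992

0.992 bits


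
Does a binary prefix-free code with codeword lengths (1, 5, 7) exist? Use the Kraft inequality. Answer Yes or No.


Kraft sum = sum(2^(-l_i)) = 0.5391, need <= 1. Result: satisfied (a binary prefix-free code with these lengths exists)

Yes


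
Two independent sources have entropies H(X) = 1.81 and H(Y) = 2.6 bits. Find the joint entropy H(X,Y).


For independent variables, H(X,Y) = H(X) + H(Y) = 1.81 + 2.6 = 4.41

4.41 bits


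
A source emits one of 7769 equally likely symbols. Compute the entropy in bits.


H = log2(n) = log2(7769) = 12.9235

12.9235 bits


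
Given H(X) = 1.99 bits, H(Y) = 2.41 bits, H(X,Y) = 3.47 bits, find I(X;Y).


I(X;Y) = H(X) + H(Y) - H(X,Y) = 1.99 + 2.41 - 3.47 = 0.93

0.93 bits


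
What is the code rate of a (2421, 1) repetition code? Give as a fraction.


Rate = k/n = 1/2421

1/2421


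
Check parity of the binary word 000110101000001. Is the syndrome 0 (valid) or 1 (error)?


Syndrome = XOR of all bits = 0 XOR 0 XOR 0 XOR 1 XOR 1 XOR 0 XOR 1 XOR 0 XOR 1 XOR 0 XOR 0 XOR 0 XOR 0 XOR 0 XOR 1 = 1

1


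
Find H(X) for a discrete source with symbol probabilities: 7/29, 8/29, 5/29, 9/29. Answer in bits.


H = -sum(p_i * log2(p_i)). Terms: -(7/29)*log2(7/29) = 0.494979; -(8/29)*log2(8/29) = 0.512546; -(5/29)*log2(5/29) = 0.437251; -(9/29)*log2(9/29) = 0.523879. H = 0.494979 + 0.512546 + 0.437251 + 0.523879 = 1.9687

1.9687 bits


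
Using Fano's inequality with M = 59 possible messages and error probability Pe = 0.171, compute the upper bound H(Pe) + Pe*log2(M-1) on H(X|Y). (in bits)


H(Pe) = -Pe*log2(Pe) - (1-Pe)*log2(1-Pe) = -0.171*log2(0.171) - 0.829*log2(0.829) = 0.435696 + 0.224291 = 0.66. Pe*log2(M-1) = 0.171*log2(58) = 1.001715. Bound = H(Pe) + Pe*log2(M-1) = 0.435696 + 0.224291 + 1.001715 = 1.6617

1.6617 bits


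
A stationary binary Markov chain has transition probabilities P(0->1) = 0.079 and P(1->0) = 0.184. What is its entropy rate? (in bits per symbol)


Stationary distribution: pi_0 = p10/(p01+p10) = 0.6996, pi_1 = 0.3004. Entropy rate H' = pi_0*H(p01) + pi_1*H(p10) = 0.6996*0.3986 + 0.3004*0.6887 = 0.4858

0.4858 bits/symbol


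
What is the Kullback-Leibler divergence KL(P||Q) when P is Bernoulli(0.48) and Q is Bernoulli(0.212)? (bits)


KL = p*log2(p/q) + (1-p)*log2((1-p)/(1-q)) = 0.48*log2(0.48/0.212) + 0.52*log2(0.52/0.788) = 0.2541

0.2541 bits


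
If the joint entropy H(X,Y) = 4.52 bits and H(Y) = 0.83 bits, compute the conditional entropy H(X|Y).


H(X|Y) = H(X,Y) - H(Y) = 4.52 - 0.83 = 3.69

3.69 bits


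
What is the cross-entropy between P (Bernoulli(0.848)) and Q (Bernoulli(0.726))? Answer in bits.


H(P,Q) = -p*log2(q) - (1-p)*log2(1-q). -0.848*log2(0.726) = 0.391741; -0.152*log2(0.274) = 0.283898. H(P,Q) = 0.391741 + 0.283898 = 0.6756

0.6756 bits


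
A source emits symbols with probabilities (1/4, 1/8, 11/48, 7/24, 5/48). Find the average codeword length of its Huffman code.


Huffman construction (repeatedly merge the two least-probable nodes; each merge adds 1 bit to every symbol beneath it): 5/48 + 1/8 = 11/48; 11/48 + 11/48 = 11/24; 1/4 + 7/24 = 13/24; 11/24 + 13/24 = 1. Resulting codeword lengths (in the order the probabilities were given): (2, 3, 2, 2, 3). L_avg = sum(p_i * l_i) = 1/4*2 + 1/8*3 + 11/48*2 + 7/24*2 + 5/48*3 = 107/48 = 2.2292

2.2292 bits


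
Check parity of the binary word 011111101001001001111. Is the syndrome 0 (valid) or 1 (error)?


Syndrome = XOR of all bits = 0 XOR 1 XOR 1 XOR 1 XOR 1 XOR 1 XOR 1 XOR 0 XOR 1 XOR 0 XOR 0 XOR 1 XOR 0 XOR 0 XOR 1 XOR 0 XOR 0 XOR 1 XOR 1 XOR 1 XOR 1 = 1

1


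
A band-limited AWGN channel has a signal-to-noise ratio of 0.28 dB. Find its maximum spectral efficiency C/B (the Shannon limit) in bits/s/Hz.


SNR_linear = 10^(0.28/10) = 1.0666; C/B = log2(1 + SNR_linear) = log2(1 + 1.0666) = 1.0473

1.0473 bits/s/Hz


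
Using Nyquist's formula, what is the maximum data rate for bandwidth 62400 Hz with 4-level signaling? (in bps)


Rate = 2 * B * log2(M) = 2 * 62400 * 2.0 = 249600.0

249600.0 bps


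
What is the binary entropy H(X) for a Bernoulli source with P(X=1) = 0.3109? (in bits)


H = -p*log2(p) - (1-p)*log2(1-p). -0.3109*log2(0.3109) = 0.524015; -0.6891*log2(0.6891) = 0.370195. H = 0.524015 + 0.370195 = 0.8942

0.8942 bits


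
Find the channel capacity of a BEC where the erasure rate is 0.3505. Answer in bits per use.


C = 1 - epsilon = 1 - 0.3505 = 0.6495

0.6495 bits


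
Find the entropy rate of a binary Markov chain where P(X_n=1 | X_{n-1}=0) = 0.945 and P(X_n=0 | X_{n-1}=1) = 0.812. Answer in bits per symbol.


Stationary distribution: pi_0 = p10/(p01+p10) = 0.4622, pi_1 = 0.5378. Entropy rate H' = pi_0*H(p01) + pi_1*H(p10) = 0.4622*0.3073 + 0.5378*0.6973 = 0.517

0.517 bits/symbol


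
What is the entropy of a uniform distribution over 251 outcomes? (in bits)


H = log2(n) = log2(251) = 7.9715

7.9715 bits


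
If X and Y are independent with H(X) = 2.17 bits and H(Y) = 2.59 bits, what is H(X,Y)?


For independent variables, H(X,Y) = H(X) + H(Y) = 2.17 + 2.59 = 4.76

4.76 bits


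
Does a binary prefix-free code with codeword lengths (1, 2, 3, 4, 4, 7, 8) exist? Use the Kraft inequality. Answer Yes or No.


Kraft sum = sum(2^(-l_i)) = 1.0117, need <= 1. Result: violated (a binary prefix-free code with these lengths cannot exist)

No


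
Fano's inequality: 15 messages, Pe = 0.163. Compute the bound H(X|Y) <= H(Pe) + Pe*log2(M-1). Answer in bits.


H(Pe) = -Pe*log2(Pe) - (1-Pe)*log2(1-Pe) = -0.163*log2(0.163) - 0.837*log2(0.837) = 0.426580 + 0.214858 = 0.6414. Pe*log2(M-1) = 0.163*log2(14) = 0.620599. Bound = H(Pe) + Pe*log2(M-1) = 0.426580 + 0.214858 + 0.620599 = 1.262

1.262 bits


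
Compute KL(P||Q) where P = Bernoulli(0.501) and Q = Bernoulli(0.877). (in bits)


KL = p*log2(p/q) + (1-p)*log2((1-p)/(1-q)) = 0.501*log2(0.501/0.877) + 0.499*log2(0.499/0.123) = 0.6035

0.6035 bits


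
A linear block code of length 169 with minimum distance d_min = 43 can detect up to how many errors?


Detection capability = d_min - 1 = 43 - 1 = 42

42 errors


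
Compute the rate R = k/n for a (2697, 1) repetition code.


Rate = k/n = 1/2697

1/2697


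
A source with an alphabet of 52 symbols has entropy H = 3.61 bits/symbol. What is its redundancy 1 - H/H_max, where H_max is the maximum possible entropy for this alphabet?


H_max = log2(K) = log2(52) = 5.7004 bits/symbol. Redundancy = 1 - H/H_max = 1 - 3.61/5.7004 = 1 - 0.6333 = 0.3667

0.3667


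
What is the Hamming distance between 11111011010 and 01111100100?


Count differing positions: ^ . . . . ^ ^ ^ ^ ^ . = 6 differences

6


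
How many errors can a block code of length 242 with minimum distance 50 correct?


Correction capability = floor((d-1)/2) = floor((50-1)/2) = 24

24 errors


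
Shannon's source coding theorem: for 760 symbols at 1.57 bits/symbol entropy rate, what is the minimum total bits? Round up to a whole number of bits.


Minimum bits >= n * H = 760 * 1.57 = 1193.2, rounded up to a whole number of bits = 1194

1194 bits


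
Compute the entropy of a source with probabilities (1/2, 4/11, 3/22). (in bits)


H = -sum(p_i * log2(p_i)). Terms: -(1/2)*log2(1/2) = 0.500000; -(4/11)*log2(4/11) = 0.530702; -(3/22)*log2(3/22) = 0.391973. H = 0.500000 + 0.530702 + 0.391973 = 1.4227

1.4227 bits


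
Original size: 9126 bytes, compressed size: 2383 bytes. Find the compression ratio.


Ratio = original / compressed = 9126 / 2383 = 3.8296

3.8296


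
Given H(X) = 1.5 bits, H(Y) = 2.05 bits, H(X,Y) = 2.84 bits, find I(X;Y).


I(X;Y) = H(X) + H(Y) - H(X,Y) = 1.5 + 2.05 - 2.84 = 0.71

0.71 bits


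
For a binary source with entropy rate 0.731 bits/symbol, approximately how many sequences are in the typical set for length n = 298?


log2|A_typical| = nH = 298 * 0.731 = 217.838, so |A_typical| ~ 2^217.838 = 3.765e+65

3.765e+65


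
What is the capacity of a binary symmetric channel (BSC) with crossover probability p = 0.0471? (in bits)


H(p) = -p*log2(p) - (1-p)*log2(1-p) = -0.0471*log2(0.0471) - 0.9529*log2(0.9529) = 0.207623 + 0.066325 = 0.2739. C = 1 - H(p) = 1 - 0.2739 = 0.7261

0.7261 bits


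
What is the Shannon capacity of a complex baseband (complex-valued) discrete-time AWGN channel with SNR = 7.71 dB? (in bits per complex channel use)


SNR_linear = 10^(7.71/10) = 5.902; C = log2(1 + SNR_linear) = log2(1 + 5.902) = 2.787

2.787 bits/channel use


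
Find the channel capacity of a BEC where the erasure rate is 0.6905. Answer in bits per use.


C = 1 - epsilon = 1 - 0.6905 = 0.3095

0.3095 bits


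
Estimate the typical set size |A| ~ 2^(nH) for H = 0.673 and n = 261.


log2|A_typical| = nH = 261 * 0.673 = 175.653, so |A_typical| ~ 2^175.653 = 7.530e+52

7.530e+52


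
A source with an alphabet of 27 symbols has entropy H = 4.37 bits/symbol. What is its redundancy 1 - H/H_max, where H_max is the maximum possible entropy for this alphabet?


H_max = log2(K) = log2(27) = 4.7549 bits/symbol. Redundancy = 1 - H/H_max = 1 - 4.37/4.7549 = 1 - 0.9191 = 0.0809

0.0809


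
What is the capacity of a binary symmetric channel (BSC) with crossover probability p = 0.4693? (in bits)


H(p) = -p*log2(p) - (1-p)*log2(1-p) = -0.4693*log2(0.4693) - 0.5307*log2(0.5307) = 0.512202 + 0.485077 = 0.9973. C = 1 - H(p) = 1 - 0.9973 = 0.0027

0.0027 bits


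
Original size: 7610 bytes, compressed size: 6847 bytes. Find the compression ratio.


Ratio = original / compressed = 7610 / 6847 = 1.1114

1.1114


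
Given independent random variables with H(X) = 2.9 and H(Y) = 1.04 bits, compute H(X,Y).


For independent variables, H(X,Y) = H(X) + H(Y) = 2.9 + 1.04 = 3.94

3.94 bits


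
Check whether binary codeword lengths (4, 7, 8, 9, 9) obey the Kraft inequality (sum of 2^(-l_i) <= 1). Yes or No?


Kraft sum = sum(2^(-l_i)) = 0.0781, need <= 1. Result: satisfied (a binary prefix-free code with these lengths exists)

Yes


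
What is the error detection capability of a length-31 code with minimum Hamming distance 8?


Detection capability = d_min - 1 = 8 - 1 = 7

7 errors


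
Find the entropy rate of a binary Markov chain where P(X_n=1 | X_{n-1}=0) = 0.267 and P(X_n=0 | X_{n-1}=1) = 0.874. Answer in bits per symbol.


Stationary distribution: pi_0 = p10/(p01+p10) = 0.766, pi_1 = 0.234. Entropy rate H' = pi_0*H(p01) + pi_1*H(p10) = 0.766*0.8371 + 0.234*0.5464 = 0.7691

0.7691 bits/symbol


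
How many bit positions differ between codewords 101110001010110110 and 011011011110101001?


Count differing positions: ^ ^ . ^ . ^ . ^ . ^ . . . ^ ^ ^ ^ ^ = 11 differences

11


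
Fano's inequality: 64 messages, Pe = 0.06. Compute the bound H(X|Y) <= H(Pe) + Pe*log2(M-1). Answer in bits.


H(Pe) = -Pe*log2(Pe) - (1-Pe)*log2(1-Pe) = -0.06*log2(0.06) - 0.94*log2(0.94) = 0.243534 + 0.083911 = 0.3274. Pe*log2(M-1) = 0.06*log2(63) = 0.358637. Bound = H(Pe) + Pe*log2(M-1) = 0.243534 + 0.083911 + 0.358637 = 0.6861

0.6861 bits


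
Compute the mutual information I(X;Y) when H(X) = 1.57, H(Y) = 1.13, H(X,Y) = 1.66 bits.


I(X;Y) = H(X) + H(Y) - H(X,Y) = 1.57 + 1.13 - 1.66 = 1.04

1.04 bits


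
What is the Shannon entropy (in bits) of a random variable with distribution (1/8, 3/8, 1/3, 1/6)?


H = -sum(p_i * log2(p_i)). Terms: -(1/8)*log2(1/8) = 0.375000; -(3/8)*log2(3/8) = 0.530639; -(1/3)*log2(1/3) = 0.528321; -(1/6)*log2(1/6) = 0.430827. H = 0.375000 + 0.530639 + 0.528321 + 0.430827 = 1.8648

1.8648 bits


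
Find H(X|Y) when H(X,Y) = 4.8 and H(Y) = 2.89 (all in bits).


H(X|Y) = H(X,Y) - H(Y) = 4.8 - 2.89 = 1.91

1.91 bits


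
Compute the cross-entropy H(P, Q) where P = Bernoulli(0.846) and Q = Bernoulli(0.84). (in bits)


H(P,Q) = -p*log2(q) - (1-p)*log2(1-q). -0.846*log2(0.84) = 0.212802; -0.154*log2(0.16) = 0.407154. H(P,Q) = 0.212802 + 0.407154 = 0.62

0.62 bits


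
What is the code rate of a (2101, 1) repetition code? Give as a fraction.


Rate = k/n = 1/2101

1/2101


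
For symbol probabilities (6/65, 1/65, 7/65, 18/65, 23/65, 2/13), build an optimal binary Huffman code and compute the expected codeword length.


Huffman construction (repeatedly merge the two least-probable nodes; each merge adds 1 bit to every symbol beneath it): 1/65 + 6/65 = 7/65; 7/65 + 7/65 = 14/65; 2/13 + 14/65 = 24/65; 18/65 + 23/65 = 41/65; 24/65 + 41/65 = 1. Resulting codeword lengths (in the order the probabilities were given): (4, 4, 3, 2, 2, 2). L_avg = sum(p_i * l_i) = 6/65*4 + 1/65*4 + 7/65*3 + 18/65*2 + 23/65*2 + 2/13*2 = 151/65 = 2.3231

2.3231 bits


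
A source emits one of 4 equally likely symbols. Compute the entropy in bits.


H = log2(n) = log2(4) = 2.0

2.0 bits


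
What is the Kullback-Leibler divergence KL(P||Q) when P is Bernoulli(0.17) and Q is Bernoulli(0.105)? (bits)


KL = p*log2(p/q) + (1-p)*log2((1-p)/(1-q)) = 0.17*log2(0.17/0.105) + 0.83*log2(0.83/0.895) = 0.0279

0.0279 bits


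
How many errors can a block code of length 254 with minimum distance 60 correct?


Correction capability = floor((d-1)/2) = floor((60-1)/2) = 29

29 errors


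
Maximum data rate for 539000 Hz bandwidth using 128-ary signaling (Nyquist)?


Rate = 2 * B * log2(M) = 2 * 539000 * 7.0 = 7546000.0

7546000.0 bps


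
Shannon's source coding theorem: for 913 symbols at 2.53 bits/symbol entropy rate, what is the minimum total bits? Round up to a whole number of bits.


Minimum bits >= n * H = 913 * 2.53 = 2309.89, rounded up to a whole number of bits = 2310

2310 bits


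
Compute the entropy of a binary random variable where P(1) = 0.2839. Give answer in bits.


H = -p*log2(p) - (1-p)*log2(1-p). -0.2839*log2(0.2839) = 0.515717; -0.7161*log2(0.7161) = 0.344993. H = 0.515717 + 0.344993 = 0.8607

0.8607 bits


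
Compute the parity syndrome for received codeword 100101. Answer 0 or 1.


Syndrome = XOR of all bits = 1 XOR 0 XOR 0 XOR 1 XOR 0 XOR 1 = 1

1


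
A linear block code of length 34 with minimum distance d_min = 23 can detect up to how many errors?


Detection capability = d_min - 1 = 23 - 1 = 22

22 errors


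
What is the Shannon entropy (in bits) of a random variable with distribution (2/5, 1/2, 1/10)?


H = -sum(p_i * log2(p_i)). Terms: -(2/5)*log2(2/5) = 0.528771; -(1/2)*log2(1/2) = 0.500000; -(1/10)*log2(1/10) = 0.332193. H = 0.528771 + 0.500000 + 0.332193 = 1.361

1.361 bits


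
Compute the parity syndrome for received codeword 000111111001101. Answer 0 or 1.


Syndrome = XOR of all bits = 0 XOR 0 XOR 0 XOR 1 XOR 1 XOR 1 XOR 1 XOR 1 XOR 1 XOR 0 XOR 0 XOR 1 XOR 1 XOR 0 XOR 1 = 1

1


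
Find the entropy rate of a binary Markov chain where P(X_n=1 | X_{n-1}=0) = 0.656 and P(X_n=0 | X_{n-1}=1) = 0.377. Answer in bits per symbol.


Stationary distribution: pi_0 = p10/(p01+p10) = 0.365, pi_1 = 0.635. Entropy rate H' = pi_0*H(p01) + pi_1*H(p10) = 0.365*0.9286 + 0.635*0.9559 = 0.9459

0.9459 bits/symbol


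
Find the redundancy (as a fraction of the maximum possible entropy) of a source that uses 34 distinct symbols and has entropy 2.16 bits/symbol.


H_max = log2(K) = log2(34) = 5.0875 bits/symbol. Redundancy = 1 - H/H_max = 1 - 2.16/5.0875 = 1 - 0.4246 = 0.5754

0.5754


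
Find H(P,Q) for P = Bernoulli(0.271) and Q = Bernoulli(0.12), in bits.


H(P,Q) = -p*log2(q) - (1-p)*log2(1-q). -0.271*log2(0.12) = 0.828960; -0.729*log2(0.88) = 0.134446. H(P,Q) = 0.828960 + 0.134446 = 0.9634

0.9634 bits


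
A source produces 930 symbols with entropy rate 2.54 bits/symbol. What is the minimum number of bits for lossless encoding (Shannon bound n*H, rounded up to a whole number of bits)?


Minimum bits >= n * H = 930 * 2.54 = 2362.2, rounded up to a whole number of bits = 2363

2363 bits


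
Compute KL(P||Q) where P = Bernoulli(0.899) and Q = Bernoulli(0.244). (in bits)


KL = p*log2(p/q) + (1-p)*log2((1-p)/(1-q)) = 0.899*log2(0.899/0.244) + 0.101*log2(0.101/0.756) = 1.3981

1.3981 bits


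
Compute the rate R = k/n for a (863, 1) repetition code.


Rate = k/n = 1/863

1/863


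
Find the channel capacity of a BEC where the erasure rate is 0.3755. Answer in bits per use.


C = 1 - epsilon = 1 - 0.3755 = 0.6245

0.6245 bits


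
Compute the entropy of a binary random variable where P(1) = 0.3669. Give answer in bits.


H = -p*log2(p) - (1-p)*log2(1-p). -0.3669*log2(0.3669) = 0.530736; -0.6331*log2(0.6331) = 0.417526. H = 0.530736 + 0.417526 = 0.9483

0.9483 bits


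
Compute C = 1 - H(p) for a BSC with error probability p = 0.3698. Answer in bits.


H(p) = -p*log2(p) - (1-p)*log2(1-p) = -0.3698*log2(0.3698) - 0.6302*log2(0.6302) = 0.530731 + 0.419788 = 0.9505. C = 1 - H(p) = 1 - 0.9505 = 0.0495

0.0495 bits


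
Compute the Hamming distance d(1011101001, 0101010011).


Count differing positions: ^ ^ ^ . ^ ^ ^ . ^ . = 7 differences

7


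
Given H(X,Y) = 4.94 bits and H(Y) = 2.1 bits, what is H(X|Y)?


H(X|Y) = H(X,Y) - H(Y) = 4.94 - 2.1 = 2.84

2.84 bits


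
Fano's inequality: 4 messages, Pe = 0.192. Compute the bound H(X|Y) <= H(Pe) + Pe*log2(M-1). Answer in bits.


H(Pe) = -Pe*log2(Pe) - (1-Pe)*log2(1-Pe) = -0.192*log2(0.192) - 0.808*log2(0.808) = 0.457118 + 0.248519 = 0.7056. Pe*log2(M-1) = 0.192*log2(3) = 0.304313. Bound = H(Pe) + Pe*log2(M-1) = 0.457118 + 0.248519 + 0.304313 = 1.0099

1.0099 bits


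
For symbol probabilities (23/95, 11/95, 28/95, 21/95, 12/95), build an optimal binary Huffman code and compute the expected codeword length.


Huffman construction (repeatedly merge the two least-probable nodes; each merge adds 1 bit to every symbol beneath it): 11/95 + 12/95 = 23/95; 21/95 + 23/95 = 44/95; 23/95 + 28/95 = 51/95; 44/95 + 51/95 = 1. Resulting codeword lengths (in the order the probabilities were given): (2, 3, 2, 2, 3). L_avg = sum(p_i * l_i) = 23/95*2 + 11/95*3 + 28/95*2 + 21/95*2 + 12/95*3 = 213/95 = 2.2421

2.2421 bits


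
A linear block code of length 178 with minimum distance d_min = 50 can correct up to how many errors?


Correction capability = floor((d-1)/2) = floor((50-1)/2) = 24

24 errors


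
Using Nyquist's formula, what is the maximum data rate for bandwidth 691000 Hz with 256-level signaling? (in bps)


Rate = 2 * B * log2(M) = 2 * 691000 * 8.0 = 11056000.0

11056000.0 bps


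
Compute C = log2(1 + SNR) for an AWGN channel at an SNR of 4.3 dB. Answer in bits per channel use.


SNR_linear = 10^(4.3/10) = 2.6915; C = log2(1 + SNR_linear) = log2(1 + 2.6915) = 1.8842

1.8842 bits/channel use


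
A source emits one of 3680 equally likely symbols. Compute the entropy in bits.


H = log2(n) = log2(3680) = 11.8455

11.8455 bits


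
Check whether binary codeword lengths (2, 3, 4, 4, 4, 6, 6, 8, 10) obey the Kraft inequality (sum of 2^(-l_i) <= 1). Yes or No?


Kraft sum = sum(2^(-l_i)) = 0.5986, need <= 1. Result: satisfied (a binary prefix-free code with these lengths exists)

Yes


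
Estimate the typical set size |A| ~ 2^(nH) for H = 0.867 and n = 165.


log2|A_typical| = nH = 165 * 0.867 = 143.055, so |A_typical| ~ 2^143.055 = 1.158e+43

1.158e+43


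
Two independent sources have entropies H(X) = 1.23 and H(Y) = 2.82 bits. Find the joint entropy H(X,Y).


For independent variables, H(X,Y) = H(X) + H(Y) = 1.23 + 2.82 = 4.05

4.05 bits


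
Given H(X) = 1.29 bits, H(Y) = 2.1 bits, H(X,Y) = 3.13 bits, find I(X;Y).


I(X;Y) = H(X) + H(Y) - H(X,Y) = 1.29 + 2.1 - 3.13 = 0.26

0.26 bits


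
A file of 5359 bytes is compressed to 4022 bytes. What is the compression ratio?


Ratio = original / compressed = 5359 / 4022 = 1.3324

1.3324


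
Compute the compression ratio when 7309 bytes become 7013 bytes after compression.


Ratio = original / compressed = 7309 / 7013 = 1.0422

1.0422


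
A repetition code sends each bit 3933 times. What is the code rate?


Rate = k/n = 1/3933

1/3933


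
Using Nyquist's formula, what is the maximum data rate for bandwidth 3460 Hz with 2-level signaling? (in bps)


Rate = 2 * B * log2(M) = 2 * 3460 * 1.0 = 6920.0

6920.0 bps


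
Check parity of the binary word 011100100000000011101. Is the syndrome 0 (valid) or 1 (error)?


Syndrome = XOR of all bits = 0 XOR 1 XOR 1 XOR 1 XOR 0 XOR 0 XOR 1 XOR 0 XOR 0 XOR 0 XOR 0 XOR 0 XOR 0 XOR 0 XOR 0 XOR 0 XOR 1 XOR 1 XOR 1 XOR 0 XOR 1 = 0

0


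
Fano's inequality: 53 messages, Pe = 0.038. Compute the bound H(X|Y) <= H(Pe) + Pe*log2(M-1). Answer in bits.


H(Pe) = -Pe*log2(Pe) - (1-Pe)*log2(1-Pe) = -0.038*log2(0.038) - 0.962*log2(0.962) = 0.179279 + 0.053767 = 0.233. Pe*log2(M-1) = 0.038*log2(52) = 0.216617. Bound = H(Pe) + Pe*log2(M-1) = 0.179279 + 0.053767 + 0.216617 = 0.4497

0.4497 bits


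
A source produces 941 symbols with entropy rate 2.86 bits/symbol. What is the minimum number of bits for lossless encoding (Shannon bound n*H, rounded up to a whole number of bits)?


Minimum bits >= n * H = 941 * 2.86 = 2691.26, rounded up to a whole number of bits = 2692

2692 bits


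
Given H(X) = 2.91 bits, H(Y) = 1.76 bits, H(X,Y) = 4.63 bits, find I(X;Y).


I(X;Y) = H(X) + H(Y) - H(X,Y) = 2.91 + 1.76 - 4.63 = 0.04

0.04 bits


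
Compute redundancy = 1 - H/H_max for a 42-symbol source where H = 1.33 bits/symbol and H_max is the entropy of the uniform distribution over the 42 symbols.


H_max = log2(K) = log2(42) = 5.3923 bits/symbol. Redundancy = 1 - H/H_max = 1 - 1.33/5.3923 = 1 - 0.2466 = 0.7534

0.7534


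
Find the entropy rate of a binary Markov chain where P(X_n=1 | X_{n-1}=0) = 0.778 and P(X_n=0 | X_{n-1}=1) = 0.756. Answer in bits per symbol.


Stationary distribution: pi_0 = p10/(p01+p10) = 0.4928, pi_1 = 0.5072. Entropy rate H' = pi_0*H(p01) + pi_1*H(p10) = 0.4928*0.7638 + 0.5072*0.8016 = 0.783

0.783 bits/symbol


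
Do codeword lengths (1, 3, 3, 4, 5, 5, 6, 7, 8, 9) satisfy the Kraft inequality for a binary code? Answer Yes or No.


Kraft sum = sum(2^(-l_i)) = 0.9043, need <= 1. Result: satisfied (a binary prefix-free code with these lengths exists)

Yes


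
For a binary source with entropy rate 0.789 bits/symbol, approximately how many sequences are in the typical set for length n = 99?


log2|A_typical| = nH = 99 * 0.789 = 78.111, so |A_typical| ~ 2^78.111 = 3.264e+23

3.264e+23


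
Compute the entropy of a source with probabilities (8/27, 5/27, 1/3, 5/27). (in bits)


H = -sum(p_i * log2(p_i)). Terms: -(8/27)*log2(8/27) = 0.519967; -(5/27)*log2(5/27) = 0.450548; -(1/3)*log2(1/3) = 0.528321; -(5/27)*log2(5/27) = 0.450548. H = 0.519967 + 0.450548 + 0.528321 + 0.450548 = 1.9494

1.9494 bits


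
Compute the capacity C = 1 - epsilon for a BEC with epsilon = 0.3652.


C = 1 - epsilon = 1 - 0.3652 = 0.6348

0.6348 bits


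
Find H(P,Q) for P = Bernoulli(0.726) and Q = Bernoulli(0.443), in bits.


H(P,Q) = -p*log2(q) - (1-p)*log2(1-q). -0.726*log2(0.443) = 0.852775; -0.274*log2(0.557) = 0.231325. H(P,Q) = 0.852775 + 0.231325 = 1.0841

1.0841 bits


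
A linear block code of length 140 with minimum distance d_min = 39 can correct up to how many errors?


Correction capability = floor((d-1)/2) = floor((39-1)/2) = 19

19 errors


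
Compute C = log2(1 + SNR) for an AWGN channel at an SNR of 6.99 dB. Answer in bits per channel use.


SNR_linear = 10^(6.99/10) = 5.0003; C = log2(1 + SNR_linear) = log2(1 + 5.0003) = 2.585

2.585 bits/channel use


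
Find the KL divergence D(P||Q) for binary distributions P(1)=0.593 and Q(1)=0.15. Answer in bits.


KL = p*log2(p/q) + (1-p)*log2((1-p)/(1-q)) = 0.593*log2(0.593/0.15) + 0.407*log2(0.407/0.85) = 0.7435

0.7435 bits


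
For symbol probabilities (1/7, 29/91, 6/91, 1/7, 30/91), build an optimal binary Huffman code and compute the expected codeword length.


Huffman construction (repeatedly merge the two least-probable nodes; each merge adds 1 bit to every symbol beneath it): 6/91 + 1/7 = 19/91; 1/7 + 19/91 = 32/91; 29/91 + 30/91 = 59/91; 32/91 + 59/91 = 1. Resulting codeword lengths (in the order the probabilities were given): (3, 2, 3, 2, 2). L_avg = sum(p_i * l_i) = 1/7*3 + 29/91*2 + 6/91*3 + 1/7*2 + 30/91*2 = 201/91 = 2.2088

2.2088 bits


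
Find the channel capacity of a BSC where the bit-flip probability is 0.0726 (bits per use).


H(p) = -p*log2(p) - (1-p)*log2(1-p) = -0.0726*log2(0.0726) - 0.9274*log2(0.9274) = 0.274710 + 0.100842 = 0.3756. C = 1 - H(p) = 1 - 0.3756 = 0.6244

0.6244 bits


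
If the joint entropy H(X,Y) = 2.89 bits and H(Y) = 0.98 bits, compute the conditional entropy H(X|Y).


H(X|Y) = H(X,Y) - H(Y) = 2.89 - 0.98 = 1.91

1.91 bits


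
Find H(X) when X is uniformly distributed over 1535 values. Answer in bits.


H = log2(n) = log2(1535) = 10.584

10.584 bits


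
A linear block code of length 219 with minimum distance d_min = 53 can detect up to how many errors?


Detection capability = d_min - 1 = 53 - 1 = 52

52 errors


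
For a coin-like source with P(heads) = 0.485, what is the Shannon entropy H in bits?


H = -p*log2(p) - (1-p)*log2(1-p). -0.485*log2(0.485) = 0.506313; -0.515*log2(0.515) = 0.493038. H = 0.506313 + 0.493038 = 0.9994

0.9994 bits


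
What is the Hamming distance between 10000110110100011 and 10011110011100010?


Count differing positions: . . . ^ ^ . . . ^ . ^ . . . . . ^ = 5 differences

5


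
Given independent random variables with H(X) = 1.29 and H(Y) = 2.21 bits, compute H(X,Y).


For independent variables, H(X,Y) = H(X) + H(Y) = 1.29 + 2.21 = 3.5

3.5 bits


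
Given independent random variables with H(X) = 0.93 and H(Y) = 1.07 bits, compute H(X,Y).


For independent variables, H(X,Y) = H(X) + H(Y) = 0.93 + 1.07 = 2.0

2.0 bits


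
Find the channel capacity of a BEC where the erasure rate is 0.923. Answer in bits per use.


C = 1 - epsilon = 1 - 0.923 = 0.077

0.077 bits


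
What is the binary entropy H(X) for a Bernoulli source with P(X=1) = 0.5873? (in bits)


H = -p*log2(p) - (1-p)*log2(1-p). -0.5873*log2(0.5873) = 0.450947; -0.4127*log2(0.4127) = 0.526950. H = 0.450947 + 0.526950 = 0.9779

0.9779 bits


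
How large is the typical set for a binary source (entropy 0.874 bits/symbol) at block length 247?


log2|A_typical| = nH = 247 * 0.874 = 215.878, so |A_typical| ~ 2^215.878 = 9.677e+64

9.677e+64


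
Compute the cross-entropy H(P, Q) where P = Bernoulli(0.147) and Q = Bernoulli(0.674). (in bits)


H(P,Q) = -p*log2(q) - (1-p)*log2(1-q). -0.147*log2(0.674) = 0.083669; -0.853*log2(0.326) = 1.379349. H(P,Q) = 0.083669 + 1.379349 = 1.463

1.463 bits


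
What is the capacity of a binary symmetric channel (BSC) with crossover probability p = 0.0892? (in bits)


H(p) = -p*log2(p) - (1-p)*log2(1-p) = -0.0892*log2(0.0892) - 0.9108*log2(0.9108) = 0.311024 + 0.122770 = 0.4338. C = 1 - H(p) = 1 - 0.4338 = 0.5662

0.5662 bits


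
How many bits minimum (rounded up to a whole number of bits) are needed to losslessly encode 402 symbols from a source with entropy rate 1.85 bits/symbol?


Minimum bits >= n * H = 402 * 1.85 = 743.7, rounded up to a whole number of bits = 744

744 bits


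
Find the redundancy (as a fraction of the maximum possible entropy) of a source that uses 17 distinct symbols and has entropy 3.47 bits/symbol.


H_max = log2(K) = log2(17) = 4.0875 bits/symbol. Redundancy = 1 - H/H_max = 1 - 3.47/4.0875 = 1 - 0.8489 = 0.1511

0.1511


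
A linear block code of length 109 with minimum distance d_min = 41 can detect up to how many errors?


Detection capability = d_min - 1 = 41 - 1 = 40

40 errors


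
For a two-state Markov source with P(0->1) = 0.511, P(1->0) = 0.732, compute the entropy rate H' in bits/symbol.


Stationary distribution: pi_0 = p10/(p01+p10) = 0.5889, pi_1 = 0.4111. Entropy rate H' = pi_0*H(p01) + pi_1*H(p10) = 0.5889*0.9997 + 0.4111*0.8386 = 0.9334

0.9334 bits/symbol


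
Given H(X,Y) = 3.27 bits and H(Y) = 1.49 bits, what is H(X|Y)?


H(X|Y) = H(X,Y) - H(Y) = 3.27 - 1.49 = 1.78

1.78 bits


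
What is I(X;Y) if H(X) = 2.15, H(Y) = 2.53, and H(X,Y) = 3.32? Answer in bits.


I(X;Y) = H(X) + H(Y) - H(X,Y) = 2.15 + 2.53 - 3.32 = 1.36

1.36 bits


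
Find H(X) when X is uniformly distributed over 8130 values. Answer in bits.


H = log2(n) = log2(8130) = 12.989

12.989 bits


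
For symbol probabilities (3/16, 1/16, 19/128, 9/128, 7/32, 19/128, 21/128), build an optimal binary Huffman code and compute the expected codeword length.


Huffman construction (repeatedly merge the two least-probable nodes; each merge adds 1 bit to every symbol beneath it): 1/16 + 9/128 = 17/128; 17/128 + 19/128 = 9/32; 19/128 + 21/128 = 5/16; 3/16 + 7/32 = 13/32; 9/32 + 5/16 = 19/32; 13/32 + 19/32 = 1. Resulting codeword lengths (in the order the probabilities were given): (2, 4, 3, 4, 2, 3, 3). L_avg = sum(p_i * l_i) = 3/16*2 + 1/16*4 + 19/128*3 + 9/128*4 + 7/32*2 + 19/128*3 + 21/128*3 = 349/128 = 2.7266

2.7266 bits


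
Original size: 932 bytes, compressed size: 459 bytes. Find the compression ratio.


Ratio = original / compressed = 932 / 459 = 2.0305

2.0305


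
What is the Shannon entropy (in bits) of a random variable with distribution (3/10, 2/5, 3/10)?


H = -sum(p_i * log2(p_i)). Terms: -(3/10)*log2(3/10) = 0.521090; -(2/5)*log2(2/5) = 0.528771; -(3/10)*log2(3/10) = 0.521090. H = 0.521090 + 0.528771 + 0.521090 = 1.571

1.571 bits


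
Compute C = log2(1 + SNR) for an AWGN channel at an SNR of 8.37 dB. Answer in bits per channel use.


SNR_linear = 10^(8.37/10) = 6.8707; C = log2(1 + SNR_linear) = log2(1 + 6.8707) = 2.9765

2.9765 bits/channel use


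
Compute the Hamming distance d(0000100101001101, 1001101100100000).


Count differing positions: ^ . . ^ . . ^ . . ^ ^ . ^ ^ . ^ = 8 differences

8


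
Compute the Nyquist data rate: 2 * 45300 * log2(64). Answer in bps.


Rate = 2 * B * log2(M) = 2 * 45300 * 6.0 = 543600.0

543600.0 bps


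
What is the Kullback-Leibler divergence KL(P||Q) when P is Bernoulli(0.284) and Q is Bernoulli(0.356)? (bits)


KL = p*log2(p/q) + (1-p)*log2((1-p)/(1-q)) = 0.284*log2(0.284/0.356) + 0.716*log2(0.716/0.644) = 0.0169

0.0169 bits


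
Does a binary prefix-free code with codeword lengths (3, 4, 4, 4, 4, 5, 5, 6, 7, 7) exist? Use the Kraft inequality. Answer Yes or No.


Kraft sum = sum(2^(-l_i)) = 0.4688, need <= 1. Result: satisfied (a binary prefix-free code with these lengths exists)

Yes


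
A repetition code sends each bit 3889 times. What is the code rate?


Rate = k/n = 1/3889

1/3889


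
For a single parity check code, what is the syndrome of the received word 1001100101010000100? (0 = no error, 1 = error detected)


Syndrome = XOR of all bits = 1 XOR 0 XOR 0 XOR 1 XOR 1 XOR 0 XOR 0 XOR 1 XOR 0 XOR 1 XOR 0 XOR 1 XOR 0 XOR 0 XOR 0 XOR 0 XOR 1 XOR 0 XOR 0 = 1

1


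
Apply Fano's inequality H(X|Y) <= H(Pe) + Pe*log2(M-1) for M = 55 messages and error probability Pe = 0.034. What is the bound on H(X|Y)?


H(Pe) = -Pe*log2(Pe) - (1-Pe)*log2(1-Pe) = -0.034*log2(0.034) - 0.966*log2(0.966) = 0.165863 + 0.048208 = 0.2141. Pe*log2(M-1) = 0.034*log2(54) = 0.195666. Bound = H(Pe) + Pe*log2(M-1) = 0.165863 + 0.048208 + 0.195666 = 0.4097

0.4097 bits


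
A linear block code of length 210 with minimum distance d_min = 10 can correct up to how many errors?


Correction capability = floor((d-1)/2) = floor((10-1)/2) = 4

4 errors


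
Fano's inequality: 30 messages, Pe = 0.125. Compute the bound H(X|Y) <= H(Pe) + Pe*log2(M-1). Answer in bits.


H(Pe) = -Pe*log2(Pe) - (1-Pe)*log2(1-Pe) = -0.125*log2(0.125) - 0.875*log2(0.875) = 0.375000 + 0.168564 = 0.5436. Pe*log2(M-1) = 0.125*log2(29) = 0.607248. Bound = H(Pe) + Pe*log2(M-1) = 0.375000 + 0.168564 + 0.607248 = 1.1508

1.1508 bits


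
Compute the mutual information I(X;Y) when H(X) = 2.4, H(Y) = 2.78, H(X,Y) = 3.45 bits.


I(X;Y) = H(X) + H(Y) - H(X,Y) = 2.4 + 2.78 - 3.45 = 1.73

1.73 bits


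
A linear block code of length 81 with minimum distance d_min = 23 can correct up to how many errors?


Correction capability = floor((d-1)/2) = floor((23-1)/2) = 11

11 errors


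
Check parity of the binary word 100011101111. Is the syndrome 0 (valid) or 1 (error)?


Syndrome = XOR of all bits = 1 XOR 0 XOR 0 XOR 0 XOR 1 XOR 1 XOR 1 XOR 0 XOR 1 XOR 1 XOR 1 XOR 1 = 0

0
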